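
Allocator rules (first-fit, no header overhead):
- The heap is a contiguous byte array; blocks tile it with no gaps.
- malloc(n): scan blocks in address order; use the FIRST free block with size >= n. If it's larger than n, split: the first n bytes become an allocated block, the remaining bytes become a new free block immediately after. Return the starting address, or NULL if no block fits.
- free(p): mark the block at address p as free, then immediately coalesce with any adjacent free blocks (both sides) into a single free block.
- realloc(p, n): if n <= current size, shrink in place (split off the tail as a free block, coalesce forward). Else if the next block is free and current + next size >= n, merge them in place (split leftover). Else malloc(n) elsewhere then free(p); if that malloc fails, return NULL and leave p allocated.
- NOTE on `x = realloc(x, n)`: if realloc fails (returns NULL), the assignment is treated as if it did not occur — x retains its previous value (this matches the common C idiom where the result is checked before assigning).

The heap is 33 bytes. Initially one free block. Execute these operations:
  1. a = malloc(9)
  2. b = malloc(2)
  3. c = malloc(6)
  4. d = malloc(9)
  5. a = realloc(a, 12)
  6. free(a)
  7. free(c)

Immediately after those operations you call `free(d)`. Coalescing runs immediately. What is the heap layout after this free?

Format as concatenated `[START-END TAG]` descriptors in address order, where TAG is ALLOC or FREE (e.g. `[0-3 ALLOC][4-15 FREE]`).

Op 1: a = malloc(9) -> a = 0; heap: [0-8 ALLOC][9-32 FREE]
Op 2: b = malloc(2) -> b = 9; heap: [0-8 ALLOC][9-10 ALLOC][11-32 FREE]
Op 3: c = malloc(6) -> c = 11; heap: [0-8 ALLOC][9-10 ALLOC][11-16 ALLOC][17-32 FREE]
Op 4: d = malloc(9) -> d = 17; heap: [0-8 ALLOC][9-10 ALLOC][11-16 ALLOC][17-25 ALLOC][26-32 FREE]
Op 5: a = realloc(a, 12) -> NULL (a unchanged); heap: [0-8 ALLOC][9-10 ALLOC][11-16 ALLOC][17-25 ALLOC][26-32 FREE]
Op 6: free(a) -> (freed a); heap: [0-8 FREE][9-10 ALLOC][11-16 ALLOC][17-25 ALLOC][26-32 FREE]
Op 7: free(c) -> (freed c); heap: [0-8 FREE][9-10 ALLOC][11-16 FREE][17-25 ALLOC][26-32 FREE]
free(d): d = 17 -> block [17-25 ALLOC]; mark free, coalesce with adjacent free neighbors -> [0-8 FREE][9-10 ALLOC][11-32 FREE]

Answer: [0-8 FREE][9-10 ALLOC][11-32 FREE]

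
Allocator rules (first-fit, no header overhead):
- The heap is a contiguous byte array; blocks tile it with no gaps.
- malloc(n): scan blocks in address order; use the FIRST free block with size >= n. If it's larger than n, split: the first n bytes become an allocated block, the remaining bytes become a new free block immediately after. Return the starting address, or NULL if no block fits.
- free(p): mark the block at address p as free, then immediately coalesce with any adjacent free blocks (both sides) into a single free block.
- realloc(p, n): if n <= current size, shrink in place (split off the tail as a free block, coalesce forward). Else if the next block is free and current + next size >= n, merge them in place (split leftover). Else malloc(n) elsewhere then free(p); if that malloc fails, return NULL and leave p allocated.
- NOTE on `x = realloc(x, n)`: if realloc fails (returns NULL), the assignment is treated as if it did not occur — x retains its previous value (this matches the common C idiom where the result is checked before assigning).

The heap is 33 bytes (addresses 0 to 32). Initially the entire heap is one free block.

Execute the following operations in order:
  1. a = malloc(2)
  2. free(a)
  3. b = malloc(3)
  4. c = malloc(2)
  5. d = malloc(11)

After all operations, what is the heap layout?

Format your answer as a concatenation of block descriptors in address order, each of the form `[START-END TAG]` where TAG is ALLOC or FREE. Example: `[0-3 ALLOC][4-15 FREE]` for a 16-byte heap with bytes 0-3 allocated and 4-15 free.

Answer: [0-2 ALLOC][3-4 ALLOC][5-15 ALLOC][16-32 FREE]

Derivation:
Op 1: a = malloc(2) -> a = 0; heap: [0-1 ALLOC][2-32 FREE]
Op 2: free(a) -> (freed a); heap: [0-32 FREE]
Op 3: b = malloc(3) -> b = 0; heap: [0-2 ALLOC][3-32 FREE]
Op 4: c = malloc(2) -> c = 3; heap: [0-2 ALLOC][3-4 ALLOC][5-32 FREE]
Op 5: d = malloc(11) -> d = 5; heap: [0-2 ALLOC][3-4 ALLOC][5-15 ALLOC][16-32 FREE]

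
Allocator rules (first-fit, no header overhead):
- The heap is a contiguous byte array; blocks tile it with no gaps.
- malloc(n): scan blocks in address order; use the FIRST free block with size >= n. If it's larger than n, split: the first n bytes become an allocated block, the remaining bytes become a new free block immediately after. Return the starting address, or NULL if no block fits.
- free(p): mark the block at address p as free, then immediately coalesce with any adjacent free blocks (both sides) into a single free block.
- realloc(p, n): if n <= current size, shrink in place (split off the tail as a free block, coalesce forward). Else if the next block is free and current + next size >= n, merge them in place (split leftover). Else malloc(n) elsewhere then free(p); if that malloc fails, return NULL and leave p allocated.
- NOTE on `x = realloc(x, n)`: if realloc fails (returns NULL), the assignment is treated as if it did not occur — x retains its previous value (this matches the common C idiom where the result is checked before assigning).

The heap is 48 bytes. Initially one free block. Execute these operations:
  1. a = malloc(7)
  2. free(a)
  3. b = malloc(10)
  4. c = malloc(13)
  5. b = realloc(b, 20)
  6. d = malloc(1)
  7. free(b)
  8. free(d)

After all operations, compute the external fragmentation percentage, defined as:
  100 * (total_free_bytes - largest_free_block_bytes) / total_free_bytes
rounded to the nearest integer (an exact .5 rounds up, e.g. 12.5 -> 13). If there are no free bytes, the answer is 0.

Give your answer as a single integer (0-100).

Op 1: a = malloc(7) -> a = 0; heap: [0-6 ALLOC][7-47 FREE]
Op 2: free(a) -> (freed a); heap: [0-47 FREE]
Op 3: b = malloc(10) -> b = 0; heap: [0-9 ALLOC][10-47 FREE]
Op 4: c = malloc(13) -> c = 10; heap: [0-9 ALLOC][10-22 ALLOC][23-47 FREE]
Op 5: b = realloc(b, 20) -> b = 23; heap: [0-9 FREE][10-22 ALLOC][23-42 ALLOC][43-47 FREE]
Op 6: d = malloc(1) -> d = 0; heap: [0-0 ALLOC][1-9 FREE][10-22 ALLOC][23-42 ALLOC][43-47 FREE]
Op 7: free(b) -> (freed b); heap: [0-0 ALLOC][1-9 FREE][10-22 ALLOC][23-47 FREE]
Op 8: free(d) -> (freed d); heap: [0-9 FREE][10-22 ALLOC][23-47 FREE]
Free blocks: [10 25] total_free=35 largest=25 -> 100*(35-25)/35 = 1000/35 ≈ 28.571 -> rounds to 29

Answer: 29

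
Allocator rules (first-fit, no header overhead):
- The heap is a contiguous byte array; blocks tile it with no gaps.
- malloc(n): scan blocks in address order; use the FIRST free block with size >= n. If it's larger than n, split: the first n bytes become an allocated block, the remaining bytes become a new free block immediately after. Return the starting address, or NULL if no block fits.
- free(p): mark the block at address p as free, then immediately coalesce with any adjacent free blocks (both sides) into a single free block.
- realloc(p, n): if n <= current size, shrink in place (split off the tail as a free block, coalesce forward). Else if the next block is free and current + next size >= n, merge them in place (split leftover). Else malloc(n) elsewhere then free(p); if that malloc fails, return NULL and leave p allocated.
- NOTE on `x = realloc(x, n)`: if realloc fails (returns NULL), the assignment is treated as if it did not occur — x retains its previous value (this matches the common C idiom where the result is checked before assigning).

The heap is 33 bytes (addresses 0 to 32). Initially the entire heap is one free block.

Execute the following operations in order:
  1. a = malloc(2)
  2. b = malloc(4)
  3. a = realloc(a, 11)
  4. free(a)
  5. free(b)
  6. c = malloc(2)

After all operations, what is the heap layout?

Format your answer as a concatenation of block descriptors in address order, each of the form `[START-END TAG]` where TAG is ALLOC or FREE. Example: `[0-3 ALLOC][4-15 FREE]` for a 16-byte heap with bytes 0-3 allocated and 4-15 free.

Answer: [0-1 ALLOC][2-32 FREE]

Derivation:
Op 1: a = malloc(2) -> a = 0; heap: [0-1 ALLOC][2-32 FREE]
Op 2: b = malloc(4) -> b = 2; heap: [0-1 ALLOC][2-5 ALLOC][6-32 FREE]
Op 3: a = realloc(a, 11) -> a = 6; heap: [0-1 FREE][2-5 ALLOC][6-16 ALLOC][17-32 FREE]
Op 4: free(a) -> (freed a); heap: [0-1 FREE][2-5 ALLOC][6-32 FREE]
Op 5: free(b) -> (freed b); heap: [0-32 FREE]
Op 6: c = malloc(2) -> c = 0; heap: [0-1 ALLOC][2-32 FREE]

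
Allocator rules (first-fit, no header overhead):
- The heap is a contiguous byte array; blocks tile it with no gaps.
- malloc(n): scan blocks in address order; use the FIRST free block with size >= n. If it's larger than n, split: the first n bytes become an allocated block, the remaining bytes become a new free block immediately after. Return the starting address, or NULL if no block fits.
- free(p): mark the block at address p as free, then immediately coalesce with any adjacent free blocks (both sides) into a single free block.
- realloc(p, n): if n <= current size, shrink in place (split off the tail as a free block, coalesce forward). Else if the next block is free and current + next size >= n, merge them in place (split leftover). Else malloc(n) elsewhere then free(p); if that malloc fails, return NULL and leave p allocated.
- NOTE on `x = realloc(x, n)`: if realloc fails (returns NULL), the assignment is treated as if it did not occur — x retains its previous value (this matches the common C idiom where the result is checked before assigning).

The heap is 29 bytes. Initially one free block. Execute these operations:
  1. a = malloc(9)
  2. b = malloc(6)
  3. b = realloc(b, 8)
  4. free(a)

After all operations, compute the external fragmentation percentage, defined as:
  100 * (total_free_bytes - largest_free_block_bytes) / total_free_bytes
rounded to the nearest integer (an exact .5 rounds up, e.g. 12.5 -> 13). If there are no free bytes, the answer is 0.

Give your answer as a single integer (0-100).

Answer: 43

Derivation:
Op 1: a = malloc(9) -> a = 0; heap: [0-8 ALLOC][9-28 FREE]
Op 2: b = malloc(6) -> b = 9; heap: [0-8 ALLOC][9-14 ALLOC][15-28 FREE]
Op 3: b = realloc(b, 8) -> b = 9; heap: [0-8 ALLOC][9-16 ALLOC][17-28 FREE]
Op 4: free(a) -> (freed a); heap: [0-8 FREE][9-16 ALLOC][17-28 FREE]
Free blocks: [9 12] total_free=21 largest=12 -> 100*(21-12)/21 = 900/21 ≈ 42.857 -> rounds to 43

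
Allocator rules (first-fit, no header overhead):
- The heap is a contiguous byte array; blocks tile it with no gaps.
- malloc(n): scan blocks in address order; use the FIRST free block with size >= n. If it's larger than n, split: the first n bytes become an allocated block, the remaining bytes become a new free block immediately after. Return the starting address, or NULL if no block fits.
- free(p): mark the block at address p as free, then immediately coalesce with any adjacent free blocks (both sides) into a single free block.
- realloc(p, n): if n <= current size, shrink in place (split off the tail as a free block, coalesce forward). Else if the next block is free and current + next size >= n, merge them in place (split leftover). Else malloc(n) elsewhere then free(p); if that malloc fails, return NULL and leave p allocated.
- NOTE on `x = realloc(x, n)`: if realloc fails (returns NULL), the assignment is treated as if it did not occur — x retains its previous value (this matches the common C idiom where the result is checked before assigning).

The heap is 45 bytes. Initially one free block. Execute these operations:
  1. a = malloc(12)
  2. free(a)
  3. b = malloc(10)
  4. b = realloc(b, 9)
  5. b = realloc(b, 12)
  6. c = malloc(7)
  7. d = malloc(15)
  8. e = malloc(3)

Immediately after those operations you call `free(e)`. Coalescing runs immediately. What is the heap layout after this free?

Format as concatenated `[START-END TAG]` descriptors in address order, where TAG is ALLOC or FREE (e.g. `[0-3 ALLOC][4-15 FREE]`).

Op 1: a = malloc(12) -> a = 0; heap: [0-11 ALLOC][12-44 FREE]
Op 2: free(a) -> (freed a); heap: [0-44 FREE]
Op 3: b = malloc(10) -> b = 0; heap: [0-9 ALLOC][10-44 FREE]
Op 4: b = realloc(b, 9) -> b = 0; heap: [0-8 ALLOC][9-44 FREE]
Op 5: b = realloc(b, 12) -> b = 0; heap: [0-11 ALLOC][12-44 FREE]
Op 6: c = malloc(7) -> c = 12; heap: [0-11 ALLOC][12-18 ALLOC][19-44 FREE]
Op 7: d = malloc(15) -> d = 19; heap: [0-11 ALLOC][12-18 ALLOC][19-33 ALLOC][34-44 FREE]
Op 8: e = malloc(3) -> e = 34; heap: [0-11 ALLOC][12-18 ALLOC][19-33 ALLOC][34-36 ALLOC][37-44 FREE]
free(e): e = 34 -> block [34-36 ALLOC]; mark free, coalesce with adjacent free neighbors -> [0-11 ALLOC][12-18 ALLOC][19-33 ALLOC][34-44 FREE]

Answer: [0-11 ALLOC][12-18 ALLOC][19-33 ALLOC][34-44 FREE]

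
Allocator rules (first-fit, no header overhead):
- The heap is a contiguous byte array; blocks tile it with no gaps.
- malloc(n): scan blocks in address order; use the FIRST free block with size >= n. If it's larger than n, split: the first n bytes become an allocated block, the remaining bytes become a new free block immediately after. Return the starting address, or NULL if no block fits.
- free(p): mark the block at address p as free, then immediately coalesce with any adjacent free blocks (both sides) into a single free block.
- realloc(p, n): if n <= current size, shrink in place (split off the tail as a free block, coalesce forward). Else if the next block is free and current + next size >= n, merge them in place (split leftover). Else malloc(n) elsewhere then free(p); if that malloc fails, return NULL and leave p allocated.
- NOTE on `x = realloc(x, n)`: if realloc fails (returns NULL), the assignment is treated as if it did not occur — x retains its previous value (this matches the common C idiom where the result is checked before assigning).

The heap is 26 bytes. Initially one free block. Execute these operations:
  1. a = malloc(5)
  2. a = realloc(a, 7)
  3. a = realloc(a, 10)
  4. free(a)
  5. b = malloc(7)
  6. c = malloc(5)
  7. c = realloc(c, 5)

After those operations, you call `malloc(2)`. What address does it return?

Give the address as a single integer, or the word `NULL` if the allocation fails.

Op 1: a = malloc(5) -> a = 0; heap: [0-4 ALLOC][5-25 FREE]
Op 2: a = realloc(a, 7) -> a = 0; heap: [0-6 ALLOC][7-25 FREE]
Op 3: a = realloc(a, 10) -> a = 0; heap: [0-9 ALLOC][10-25 FREE]
Op 4: free(a) -> (freed a); heap: [0-25 FREE]
Op 5: b = malloc(7) -> b = 0; heap: [0-6 ALLOC][7-25 FREE]
Op 6: c = malloc(5) -> c = 7; heap: [0-6 ALLOC][7-11 ALLOC][12-25 FREE]
Op 7: c = realloc(c, 5) -> c = 7; heap: [0-6 ALLOC][7-11 ALLOC][12-25 FREE]
malloc(2): first-fit scan over [0-6 ALLOC][7-11 ALLOC][12-25 FREE] -> 12

Answer: 12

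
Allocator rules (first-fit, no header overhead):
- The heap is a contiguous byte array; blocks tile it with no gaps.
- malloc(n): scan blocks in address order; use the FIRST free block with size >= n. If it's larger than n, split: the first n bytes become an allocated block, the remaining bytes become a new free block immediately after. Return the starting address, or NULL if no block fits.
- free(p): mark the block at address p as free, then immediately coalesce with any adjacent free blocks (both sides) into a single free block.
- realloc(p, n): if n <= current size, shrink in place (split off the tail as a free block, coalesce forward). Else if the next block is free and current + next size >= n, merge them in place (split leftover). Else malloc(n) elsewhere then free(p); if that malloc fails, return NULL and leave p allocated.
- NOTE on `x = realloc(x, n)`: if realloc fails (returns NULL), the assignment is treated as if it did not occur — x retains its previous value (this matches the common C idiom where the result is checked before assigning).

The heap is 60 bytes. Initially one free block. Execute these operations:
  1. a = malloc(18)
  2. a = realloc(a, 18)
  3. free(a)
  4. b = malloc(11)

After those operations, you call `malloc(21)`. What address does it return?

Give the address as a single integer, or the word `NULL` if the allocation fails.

Answer: 11

Derivation:
Op 1: a = malloc(18) -> a = 0; heap: [0-17 ALLOC][18-59 FREE]
Op 2: a = realloc(a, 18) -> a = 0; heap: [0-17 ALLOC][18-59 FREE]
Op 3: free(a) -> (freed a); heap: [0-59 FREE]
Op 4: b = malloc(11) -> b = 0; heap: [0-10 ALLOC][11-59 FREE]
malloc(21): first-fit scan over [0-10 ALLOC][11-59 FREE] -> 11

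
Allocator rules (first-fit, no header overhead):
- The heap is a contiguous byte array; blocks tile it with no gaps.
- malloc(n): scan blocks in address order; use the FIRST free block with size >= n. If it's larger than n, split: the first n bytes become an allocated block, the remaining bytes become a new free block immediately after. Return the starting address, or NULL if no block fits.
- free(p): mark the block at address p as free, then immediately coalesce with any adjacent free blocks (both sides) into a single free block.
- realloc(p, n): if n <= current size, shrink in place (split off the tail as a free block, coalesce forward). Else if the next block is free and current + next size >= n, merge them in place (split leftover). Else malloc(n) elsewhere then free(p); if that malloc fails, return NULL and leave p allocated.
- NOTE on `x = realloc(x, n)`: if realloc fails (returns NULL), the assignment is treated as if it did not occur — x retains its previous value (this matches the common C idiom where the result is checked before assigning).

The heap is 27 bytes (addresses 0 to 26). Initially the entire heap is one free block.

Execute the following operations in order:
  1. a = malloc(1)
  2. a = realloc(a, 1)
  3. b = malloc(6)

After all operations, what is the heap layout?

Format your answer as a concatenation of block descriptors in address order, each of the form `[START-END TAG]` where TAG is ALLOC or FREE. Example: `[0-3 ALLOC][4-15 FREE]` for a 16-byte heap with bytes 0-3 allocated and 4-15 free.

Op 1: a = malloc(1) -> a = 0; heap: [0-0 ALLOC][1-26 FREE]
Op 2: a = realloc(a, 1) -> a = 0; heap: [0-0 ALLOC][1-26 FREE]
Op 3: b = malloc(6) -> b = 1; heap: [0-0 ALLOC][1-6 ALLOC][7-26 FREE]

Answer: [0-0 ALLOC][1-6 ALLOC][7-26 FREE]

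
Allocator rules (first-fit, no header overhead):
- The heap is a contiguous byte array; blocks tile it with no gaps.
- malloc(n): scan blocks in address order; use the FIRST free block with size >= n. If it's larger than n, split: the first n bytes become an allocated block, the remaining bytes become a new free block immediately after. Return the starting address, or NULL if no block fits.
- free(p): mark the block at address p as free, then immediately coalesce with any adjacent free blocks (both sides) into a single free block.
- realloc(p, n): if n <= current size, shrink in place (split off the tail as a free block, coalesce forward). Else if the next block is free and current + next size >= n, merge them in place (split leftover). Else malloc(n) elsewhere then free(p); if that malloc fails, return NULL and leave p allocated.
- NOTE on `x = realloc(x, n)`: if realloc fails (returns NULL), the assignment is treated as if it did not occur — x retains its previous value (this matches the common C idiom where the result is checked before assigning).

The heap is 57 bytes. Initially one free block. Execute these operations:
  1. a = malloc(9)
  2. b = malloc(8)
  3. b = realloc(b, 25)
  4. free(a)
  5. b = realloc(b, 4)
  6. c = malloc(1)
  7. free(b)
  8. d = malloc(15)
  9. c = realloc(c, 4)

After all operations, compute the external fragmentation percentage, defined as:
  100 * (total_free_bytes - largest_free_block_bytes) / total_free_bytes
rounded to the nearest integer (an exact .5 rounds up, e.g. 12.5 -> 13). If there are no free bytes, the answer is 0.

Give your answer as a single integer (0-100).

Answer: 3

Derivation:
Op 1: a = malloc(9) -> a = 0; heap: [0-8 ALLOC][9-56 FREE]
Op 2: b = malloc(8) -> b = 9; heap: [0-8 ALLOC][9-16 ALLOC][17-56 FREE]
Op 3: b = realloc(b, 25) -> b = 9; heap: [0-8 ALLOC][9-33 ALLOC][34-56 FREE]
Op 4: free(a) -> (freed a); heap: [0-8 FREE][9-33 ALLOC][34-56 FREE]
Op 5: b = realloc(b, 4) -> b = 9; heap: [0-8 FREE][9-12 ALLOC][13-56 FREE]
Op 6: c = malloc(1) -> c = 0; heap: [0-0 ALLOC][1-8 FREE][9-12 ALLOC][13-56 FREE]
Op 7: free(b) -> (freed b); heap: [0-0 ALLOC][1-56 FREE]
Op 8: d = malloc(15) -> d = 1; heap: [0-0 ALLOC][1-15 ALLOC][16-56 FREE]
Op 9: c = realloc(c, 4) -> c = 16; heap: [0-0 FREE][1-15 ALLOC][16-19 ALLOC][20-56 FREE]
Free blocks: [1 37] total_free=38 largest=37 -> 100*(38-37)/38 = 100/38 ≈ 2.632 -> rounds to 3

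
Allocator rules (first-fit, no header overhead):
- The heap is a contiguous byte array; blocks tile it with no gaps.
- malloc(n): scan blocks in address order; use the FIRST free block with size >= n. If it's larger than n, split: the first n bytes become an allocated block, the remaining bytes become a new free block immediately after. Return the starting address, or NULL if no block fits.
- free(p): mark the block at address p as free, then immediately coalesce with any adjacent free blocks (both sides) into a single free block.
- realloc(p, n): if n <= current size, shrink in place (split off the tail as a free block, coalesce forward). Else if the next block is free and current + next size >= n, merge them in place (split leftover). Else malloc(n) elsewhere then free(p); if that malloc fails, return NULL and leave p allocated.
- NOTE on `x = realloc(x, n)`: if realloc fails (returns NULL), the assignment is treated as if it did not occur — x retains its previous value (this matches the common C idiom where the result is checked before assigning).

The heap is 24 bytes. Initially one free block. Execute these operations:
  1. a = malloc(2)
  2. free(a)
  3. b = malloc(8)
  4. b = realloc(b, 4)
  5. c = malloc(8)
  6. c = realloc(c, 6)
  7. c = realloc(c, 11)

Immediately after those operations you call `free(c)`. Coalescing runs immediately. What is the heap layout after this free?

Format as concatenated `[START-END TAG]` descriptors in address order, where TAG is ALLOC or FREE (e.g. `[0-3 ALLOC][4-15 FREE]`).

Answer: [0-3 ALLOC][4-23 FREE]

Derivation:
Op 1: a = malloc(2) -> a = 0; heap: [0-1 ALLOC][2-23 FREE]
Op 2: free(a) -> (freed a); heap: [0-23 FREE]
Op 3: b = malloc(8) -> b = 0; heap: [0-7 ALLOC][8-23 FREE]
Op 4: b = realloc(b, 4) -> b = 0; heap: [0-3 ALLOC][4-23 FREE]
Op 5: c = malloc(8) -> c = 4; heap: [0-3 ALLOC][4-11 ALLOC][12-23 FREE]
Op 6: c = realloc(c, 6) -> c = 4; heap: [0-3 ALLOC][4-9 ALLOC][10-23 FREE]
Op 7: c = realloc(c, 11) -> c = 4; heap: [0-3 ALLOC][4-14 ALLOC][15-23 FREE]
free(c): c = 4 -> block [4-14 ALLOC]; mark free, coalesce with adjacent free neighbors -> [0-3 ALLOC][4-23 FREE]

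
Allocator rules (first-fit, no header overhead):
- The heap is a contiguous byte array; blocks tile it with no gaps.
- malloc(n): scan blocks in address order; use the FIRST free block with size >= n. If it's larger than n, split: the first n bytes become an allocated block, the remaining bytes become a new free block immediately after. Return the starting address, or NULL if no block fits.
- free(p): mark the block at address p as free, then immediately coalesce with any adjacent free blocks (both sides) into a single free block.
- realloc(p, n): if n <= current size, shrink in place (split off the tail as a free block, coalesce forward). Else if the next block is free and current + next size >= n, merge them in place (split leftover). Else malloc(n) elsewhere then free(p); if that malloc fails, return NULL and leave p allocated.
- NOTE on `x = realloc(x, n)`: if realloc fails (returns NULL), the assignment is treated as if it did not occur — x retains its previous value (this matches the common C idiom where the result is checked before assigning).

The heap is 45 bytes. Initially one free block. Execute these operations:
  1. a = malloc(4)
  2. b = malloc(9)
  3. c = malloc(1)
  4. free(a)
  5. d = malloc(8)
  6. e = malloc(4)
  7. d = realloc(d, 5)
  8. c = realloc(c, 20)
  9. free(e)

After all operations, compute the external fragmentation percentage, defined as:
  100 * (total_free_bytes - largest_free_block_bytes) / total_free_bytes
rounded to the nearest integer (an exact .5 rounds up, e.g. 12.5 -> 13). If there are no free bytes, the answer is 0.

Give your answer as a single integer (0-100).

Answer: 45

Derivation:
Op 1: a = malloc(4) -> a = 0; heap: [0-3 ALLOC][4-44 FREE]
Op 2: b = malloc(9) -> b = 4; heap: [0-3 ALLOC][4-12 ALLOC][13-44 FREE]
Op 3: c = malloc(1) -> c = 13; heap: [0-3 ALLOC][4-12 ALLOC][13-13 ALLOC][14-44 FREE]
Op 4: free(a) -> (freed a); heap: [0-3 FREE][4-12 ALLOC][13-13 ALLOC][14-44 FREE]
Op 5: d = malloc(8) -> d = 14; heap: [0-3 FREE][4-12 ALLOC][13-13 ALLOC][14-21 ALLOC][22-44 FREE]
Op 6: e = malloc(4) -> e = 0; heap: [0-3 ALLOC][4-12 ALLOC][13-13 ALLOC][14-21 ALLOC][22-44 FREE]
Op 7: d = realloc(d, 5) -> d = 14; heap: [0-3 ALLOC][4-12 ALLOC][13-13 ALLOC][14-18 ALLOC][19-44 FREE]
Op 8: c = realloc(c, 20) -> c = 19; heap: [0-3 ALLOC][4-12 ALLOC][13-13 FREE][14-18 ALLOC][19-38 ALLOC][39-44 FREE]
Op 9: free(e) -> (freed e); heap: [0-3 FREE][4-12 ALLOC][13-13 FREE][14-18 ALLOC][19-38 ALLOC][39-44 FREE]
Free blocks: [4 1 6] total_free=11 largest=6 -> 100*(11-6)/11 = 500/11 ≈ 45.455 -> rounds to 45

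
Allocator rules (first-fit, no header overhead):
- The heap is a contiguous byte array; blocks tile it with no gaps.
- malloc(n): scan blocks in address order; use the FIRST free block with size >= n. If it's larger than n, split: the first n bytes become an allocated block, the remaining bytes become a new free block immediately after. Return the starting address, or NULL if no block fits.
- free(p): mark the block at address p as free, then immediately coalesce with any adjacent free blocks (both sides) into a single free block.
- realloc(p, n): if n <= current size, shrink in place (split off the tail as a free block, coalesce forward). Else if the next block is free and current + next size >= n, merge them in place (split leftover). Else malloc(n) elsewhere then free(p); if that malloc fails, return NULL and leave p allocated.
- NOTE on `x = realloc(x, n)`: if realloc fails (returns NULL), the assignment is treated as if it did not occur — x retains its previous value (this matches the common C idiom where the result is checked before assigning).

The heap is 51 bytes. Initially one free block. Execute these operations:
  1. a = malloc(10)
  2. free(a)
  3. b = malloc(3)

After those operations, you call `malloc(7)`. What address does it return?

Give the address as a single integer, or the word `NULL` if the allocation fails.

Answer: 3

Derivation:
Op 1: a = malloc(10) -> a = 0; heap: [0-9 ALLOC][10-50 FREE]
Op 2: free(a) -> (freed a); heap: [0-50 FREE]
Op 3: b = malloc(3) -> b = 0; heap: [0-2 ALLOC][3-50 FREE]
malloc(7): first-fit scan over [0-2 ALLOC][3-50 FREE] -> 3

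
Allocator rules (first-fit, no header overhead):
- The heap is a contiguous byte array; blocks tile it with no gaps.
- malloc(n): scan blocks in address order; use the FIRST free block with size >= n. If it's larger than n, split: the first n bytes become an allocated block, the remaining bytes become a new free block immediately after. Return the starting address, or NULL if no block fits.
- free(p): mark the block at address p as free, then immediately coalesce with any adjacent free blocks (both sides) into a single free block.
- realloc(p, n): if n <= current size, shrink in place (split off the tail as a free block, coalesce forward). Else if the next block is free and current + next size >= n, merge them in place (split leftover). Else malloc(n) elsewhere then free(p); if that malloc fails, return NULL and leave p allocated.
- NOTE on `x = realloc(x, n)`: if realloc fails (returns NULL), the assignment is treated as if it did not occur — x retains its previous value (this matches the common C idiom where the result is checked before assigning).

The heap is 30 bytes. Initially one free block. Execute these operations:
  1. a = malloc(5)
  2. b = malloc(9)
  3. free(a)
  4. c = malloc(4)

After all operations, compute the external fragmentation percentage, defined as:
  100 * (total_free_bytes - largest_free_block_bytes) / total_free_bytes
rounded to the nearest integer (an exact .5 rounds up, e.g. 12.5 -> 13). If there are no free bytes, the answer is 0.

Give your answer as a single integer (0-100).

Answer: 6

Derivation:
Op 1: a = malloc(5) -> a = 0; heap: [0-4 ALLOC][5-29 FREE]
Op 2: b = malloc(9) -> b = 5; heap: [0-4 ALLOC][5-13 ALLOC][14-29 FREE]
Op 3: free(a) -> (freed a); heap: [0-4 FREE][5-13 ALLOC][14-29 FREE]
Op 4: c = malloc(4) -> c = 0; heap: [0-3 ALLOC][4-4 FREE][5-13 ALLOC][14-29 FREE]
Free blocks: [1 16] total_free=17 largest=16 -> 100*(17-16)/17 = 100/17 ≈ 5.882 -> rounds to 6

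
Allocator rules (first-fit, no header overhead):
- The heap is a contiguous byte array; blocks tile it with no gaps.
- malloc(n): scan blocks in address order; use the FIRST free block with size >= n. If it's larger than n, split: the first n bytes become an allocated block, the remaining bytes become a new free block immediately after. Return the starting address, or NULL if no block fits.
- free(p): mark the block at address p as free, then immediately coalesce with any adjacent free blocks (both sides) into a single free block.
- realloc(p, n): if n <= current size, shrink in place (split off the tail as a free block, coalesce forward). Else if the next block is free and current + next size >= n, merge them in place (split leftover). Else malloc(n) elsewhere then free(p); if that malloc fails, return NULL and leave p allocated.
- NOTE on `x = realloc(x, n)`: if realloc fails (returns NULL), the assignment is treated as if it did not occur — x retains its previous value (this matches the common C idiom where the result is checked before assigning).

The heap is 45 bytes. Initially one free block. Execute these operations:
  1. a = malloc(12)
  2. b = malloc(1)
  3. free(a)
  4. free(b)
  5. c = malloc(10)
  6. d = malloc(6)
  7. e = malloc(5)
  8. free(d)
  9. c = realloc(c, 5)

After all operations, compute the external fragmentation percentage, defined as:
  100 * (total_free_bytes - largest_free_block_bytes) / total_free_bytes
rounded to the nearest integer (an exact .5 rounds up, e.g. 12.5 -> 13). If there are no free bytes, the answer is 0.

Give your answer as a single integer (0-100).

Answer: 31

Derivation:
Op 1: a = malloc(12) -> a = 0; heap: [0-11 ALLOC][12-44 FREE]
Op 2: b = malloc(1) -> b = 12; heap: [0-11 ALLOC][12-12 ALLOC][13-44 FREE]
Op 3: free(a) -> (freed a); heap: [0-11 FREE][12-12 ALLOC][13-44 FREE]
Op 4: free(b) -> (freed b); heap: [0-44 FREE]
Op 5: c = malloc(10) -> c = 0; heap: [0-9 ALLOC][10-44 FREE]
Op 6: d = malloc(6) -> d = 10; heap: [0-9 ALLOC][10-15 ALLOC][16-44 FREE]
Op 7: e = malloc(5) -> e = 16; heap: [0-9 ALLOC][10-15 ALLOC][16-20 ALLOC][21-44 FREE]
Op 8: free(d) -> (freed d); heap: [0-9 ALLOC][10-15 FREE][16-20 ALLOC][21-44 FREE]
Op 9: c = realloc(c, 5) -> c = 0; heap: [0-4 ALLOC][5-15 FREE][16-20 ALLOC][21-44 FREE]
Free blocks: [11 24] total_free=35 largest=24 -> 100*(35-24)/35 = 1100/35 ≈ 31.429 -> rounds to 31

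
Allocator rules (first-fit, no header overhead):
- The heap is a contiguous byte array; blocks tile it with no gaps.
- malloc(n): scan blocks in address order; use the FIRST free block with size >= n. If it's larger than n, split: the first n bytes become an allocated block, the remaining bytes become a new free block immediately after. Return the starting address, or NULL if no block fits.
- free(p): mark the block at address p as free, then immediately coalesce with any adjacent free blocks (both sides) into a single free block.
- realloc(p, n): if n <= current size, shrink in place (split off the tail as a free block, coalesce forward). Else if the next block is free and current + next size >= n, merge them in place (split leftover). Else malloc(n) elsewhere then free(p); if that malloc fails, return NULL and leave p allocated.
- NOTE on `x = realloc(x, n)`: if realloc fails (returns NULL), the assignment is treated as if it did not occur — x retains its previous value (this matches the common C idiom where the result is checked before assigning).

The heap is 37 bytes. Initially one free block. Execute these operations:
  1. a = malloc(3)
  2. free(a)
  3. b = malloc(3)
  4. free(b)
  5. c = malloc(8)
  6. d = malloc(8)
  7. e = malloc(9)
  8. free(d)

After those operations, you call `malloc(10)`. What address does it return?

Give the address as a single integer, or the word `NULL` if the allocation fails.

Answer: 25

Derivation:
Op 1: a = malloc(3) -> a = 0; heap: [0-2 ALLOC][3-36 FREE]
Op 2: free(a) -> (freed a); heap: [0-36 FREE]
Op 3: b = malloc(3) -> b = 0; heap: [0-2 ALLOC][3-36 FREE]
Op 4: free(b) -> (freed b); heap: [0-36 FREE]
Op 5: c = malloc(8) -> c = 0; heap: [0-7 ALLOC][8-36 FREE]
Op 6: d = malloc(8) -> d = 8; heap: [0-7 ALLOC][8-15 ALLOC][16-36 FREE]
Op 7: e = malloc(9) -> e = 16; heap: [0-7 ALLOC][8-15 ALLOC][16-24 ALLOC][25-36 FREE]
Op 8: free(d) -> (freed d); heap: [0-7 ALLOC][8-15 FREE][16-24 ALLOC][25-36 FREE]
malloc(10): first-fit scan over [0-7 ALLOC][8-15 FREE][16-24 ALLOC][25-36 FREE] -> 25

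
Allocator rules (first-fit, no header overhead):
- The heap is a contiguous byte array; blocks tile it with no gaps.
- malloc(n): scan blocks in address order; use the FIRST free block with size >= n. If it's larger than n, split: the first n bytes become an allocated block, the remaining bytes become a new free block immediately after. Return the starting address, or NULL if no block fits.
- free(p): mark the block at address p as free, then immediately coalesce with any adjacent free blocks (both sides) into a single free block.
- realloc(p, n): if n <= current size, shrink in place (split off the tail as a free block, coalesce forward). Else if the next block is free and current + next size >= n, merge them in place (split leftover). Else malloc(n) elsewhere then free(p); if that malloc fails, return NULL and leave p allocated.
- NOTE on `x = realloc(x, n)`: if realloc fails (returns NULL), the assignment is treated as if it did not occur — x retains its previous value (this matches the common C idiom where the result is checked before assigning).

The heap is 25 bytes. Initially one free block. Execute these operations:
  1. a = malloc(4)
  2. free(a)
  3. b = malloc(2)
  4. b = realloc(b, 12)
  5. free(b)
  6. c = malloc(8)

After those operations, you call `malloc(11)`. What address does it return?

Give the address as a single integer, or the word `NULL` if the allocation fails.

Answer: 8

Derivation:
Op 1: a = malloc(4) -> a = 0; heap: [0-3 ALLOC][4-24 FREE]
Op 2: free(a) -> (freed a); heap: [0-24 FREE]
Op 3: b = malloc(2) -> b = 0; heap: [0-1 ALLOC][2-24 FREE]
Op 4: b = realloc(b, 12) -> b = 0; heap: [0-11 ALLOC][12-24 FREE]
Op 5: free(b) -> (freed b); heap: [0-24 FREE]
Op 6: c = malloc(8) -> c = 0; heap: [0-7 ALLOC][8-24 FREE]
malloc(11): first-fit scan over [0-7 ALLOC][8-24 FREE] -> 8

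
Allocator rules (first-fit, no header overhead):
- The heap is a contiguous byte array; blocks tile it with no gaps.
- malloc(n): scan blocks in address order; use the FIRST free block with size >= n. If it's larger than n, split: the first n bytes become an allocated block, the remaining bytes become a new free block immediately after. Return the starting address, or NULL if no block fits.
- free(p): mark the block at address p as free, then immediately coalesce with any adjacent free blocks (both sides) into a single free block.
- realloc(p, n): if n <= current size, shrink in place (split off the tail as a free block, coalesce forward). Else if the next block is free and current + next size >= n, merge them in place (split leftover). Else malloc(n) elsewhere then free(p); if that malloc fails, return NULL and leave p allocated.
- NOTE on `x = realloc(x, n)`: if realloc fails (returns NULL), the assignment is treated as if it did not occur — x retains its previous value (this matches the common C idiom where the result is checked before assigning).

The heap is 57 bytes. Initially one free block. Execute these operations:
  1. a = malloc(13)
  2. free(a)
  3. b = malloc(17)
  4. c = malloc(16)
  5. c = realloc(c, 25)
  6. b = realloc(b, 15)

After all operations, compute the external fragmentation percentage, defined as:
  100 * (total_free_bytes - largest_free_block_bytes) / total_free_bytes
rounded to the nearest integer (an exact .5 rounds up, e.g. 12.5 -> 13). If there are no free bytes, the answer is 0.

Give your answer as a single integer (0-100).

Op 1: a = malloc(13) -> a = 0; heap: [0-12 ALLOC][13-56 FREE]
Op 2: free(a) -> (freed a); heap: [0-56 FREE]
Op 3: b = malloc(17) -> b = 0; heap: [0-16 ALLOC][17-56 FREE]
Op 4: c = malloc(16) -> c = 17; heap: [0-16 ALLOC][17-32 ALLOC][33-56 FREE]
Op 5: c = realloc(c, 25) -> c = 17; heap: [0-16 ALLOC][17-41 ALLOC][42-56 FREE]
Op 6: b = realloc(b, 15) -> b = 0; heap: [0-14 ALLOC][15-16 FREE][17-41 ALLOC][42-56 FREE]
Free blocks: [2 15] total_free=17 largest=15 -> 100*(17-15)/17 = 200/17 ≈ 11.765 -> rounds to 12

Answer: 12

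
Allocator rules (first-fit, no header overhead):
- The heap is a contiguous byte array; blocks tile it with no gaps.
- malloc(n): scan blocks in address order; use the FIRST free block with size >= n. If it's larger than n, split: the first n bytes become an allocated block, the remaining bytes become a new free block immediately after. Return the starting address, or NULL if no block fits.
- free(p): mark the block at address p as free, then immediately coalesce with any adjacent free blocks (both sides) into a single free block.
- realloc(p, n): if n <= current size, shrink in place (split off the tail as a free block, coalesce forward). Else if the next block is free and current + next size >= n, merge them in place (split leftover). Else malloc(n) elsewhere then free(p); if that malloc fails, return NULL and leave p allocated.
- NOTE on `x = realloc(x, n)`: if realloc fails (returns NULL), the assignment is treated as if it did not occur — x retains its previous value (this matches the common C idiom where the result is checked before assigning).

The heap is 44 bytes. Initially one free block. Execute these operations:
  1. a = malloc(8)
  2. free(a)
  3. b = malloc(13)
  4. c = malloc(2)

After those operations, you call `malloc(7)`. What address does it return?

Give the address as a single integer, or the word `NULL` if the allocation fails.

Answer: 15

Derivation:
Op 1: a = malloc(8) -> a = 0; heap: [0-7 ALLOC][8-43 FREE]
Op 2: free(a) -> (freed a); heap: [0-43 FREE]
Op 3: b = malloc(13) -> b = 0; heap: [0-12 ALLOC][13-43 FREE]
Op 4: c = malloc(2) -> c = 13; heap: [0-12 ALLOC][13-14 ALLOC][15-43 FREE]
malloc(7): first-fit scan over [0-12 ALLOC][13-14 ALLOC][15-43 FREE] -> 15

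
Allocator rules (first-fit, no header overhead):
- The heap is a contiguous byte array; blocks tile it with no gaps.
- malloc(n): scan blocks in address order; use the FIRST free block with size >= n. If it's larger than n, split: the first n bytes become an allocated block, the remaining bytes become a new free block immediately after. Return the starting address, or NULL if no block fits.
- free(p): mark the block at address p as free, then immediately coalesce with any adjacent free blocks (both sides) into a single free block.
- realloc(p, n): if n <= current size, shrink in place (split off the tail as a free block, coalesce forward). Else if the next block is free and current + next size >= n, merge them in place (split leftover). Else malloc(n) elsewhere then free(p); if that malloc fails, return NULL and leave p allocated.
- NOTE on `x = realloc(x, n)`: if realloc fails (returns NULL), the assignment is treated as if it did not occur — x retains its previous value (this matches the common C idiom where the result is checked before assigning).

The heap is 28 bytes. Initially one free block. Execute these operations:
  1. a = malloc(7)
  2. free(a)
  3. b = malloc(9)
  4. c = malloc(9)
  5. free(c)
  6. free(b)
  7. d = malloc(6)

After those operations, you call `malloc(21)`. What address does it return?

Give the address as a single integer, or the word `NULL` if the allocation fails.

Op 1: a = malloc(7) -> a = 0; heap: [0-6 ALLOC][7-27 FREE]
Op 2: free(a) -> (freed a); heap: [0-27 FREE]
Op 3: b = malloc(9) -> b = 0; heap: [0-8 ALLOC][9-27 FREE]
Op 4: c = malloc(9) -> c = 9; heap: [0-8 ALLOC][9-17 ALLOC][18-27 FREE]
Op 5: free(c) -> (freed c); heap: [0-8 ALLOC][9-27 FREE]
Op 6: free(b) -> (freed b); heap: [0-27 FREE]
Op 7: d = malloc(6) -> d = 0; heap: [0-5 ALLOC][6-27 FREE]
malloc(21): first-fit scan over [0-5 ALLOC][6-27 FREE] -> 6

Answer: 6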